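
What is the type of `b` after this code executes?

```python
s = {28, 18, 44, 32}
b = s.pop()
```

Popping from a set of ints returns int

int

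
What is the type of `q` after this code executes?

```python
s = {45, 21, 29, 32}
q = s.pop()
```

Popping from a set of ints returns int

int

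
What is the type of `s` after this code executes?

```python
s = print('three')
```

print() returns None

NoneType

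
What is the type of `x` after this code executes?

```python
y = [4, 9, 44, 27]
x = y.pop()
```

list.pop() returns the popped element (int here)

int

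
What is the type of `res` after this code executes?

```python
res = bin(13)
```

bin() returns str representation

str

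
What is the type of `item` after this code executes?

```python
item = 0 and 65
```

'and' returns the first falsy value (0, which is int)

int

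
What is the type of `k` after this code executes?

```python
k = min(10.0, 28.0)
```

min() of floats returns float

float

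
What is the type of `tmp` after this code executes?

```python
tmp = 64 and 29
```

'and' returns the last value when all truthy (29, which is int)

int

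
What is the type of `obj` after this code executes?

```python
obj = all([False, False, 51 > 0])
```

all() returns bool

bool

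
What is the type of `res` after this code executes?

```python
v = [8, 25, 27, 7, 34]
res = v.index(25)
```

list.index() returns int

int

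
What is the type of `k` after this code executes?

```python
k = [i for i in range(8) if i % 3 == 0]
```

A list comprehension [...] produces a list

list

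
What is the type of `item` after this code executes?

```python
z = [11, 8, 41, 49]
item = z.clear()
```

list.clear() returns None

NoneType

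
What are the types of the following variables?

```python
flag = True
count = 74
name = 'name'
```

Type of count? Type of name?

count is int; name is str

int, str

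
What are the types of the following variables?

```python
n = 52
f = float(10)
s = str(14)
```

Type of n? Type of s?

n is int; s is str

int, str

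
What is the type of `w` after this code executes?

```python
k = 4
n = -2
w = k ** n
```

int ** negative int returns float

float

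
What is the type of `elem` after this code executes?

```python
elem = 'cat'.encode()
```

str.encode() returns bytes

bytes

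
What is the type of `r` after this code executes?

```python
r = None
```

None has type NoneType

NoneType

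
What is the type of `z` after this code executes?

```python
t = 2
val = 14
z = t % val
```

int % int returns int (2 % 14 = 2)

int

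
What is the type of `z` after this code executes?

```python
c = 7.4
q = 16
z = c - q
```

float - int returns float (7.4 - 16 = -8.6)

float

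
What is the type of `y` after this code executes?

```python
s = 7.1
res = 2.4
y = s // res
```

float // float returns float (floor division preserves float type)

float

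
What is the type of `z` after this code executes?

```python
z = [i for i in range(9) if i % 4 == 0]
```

A list comprehension [...] produces a list

list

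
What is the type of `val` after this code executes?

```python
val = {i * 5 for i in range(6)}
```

A set comprehension {expr for x in iterable} produces a set

set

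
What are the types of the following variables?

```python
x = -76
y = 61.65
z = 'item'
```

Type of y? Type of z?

y is float; z is str

float, str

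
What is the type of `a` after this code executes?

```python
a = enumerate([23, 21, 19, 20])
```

enumerate() returns an enumerate iterator object

enumerate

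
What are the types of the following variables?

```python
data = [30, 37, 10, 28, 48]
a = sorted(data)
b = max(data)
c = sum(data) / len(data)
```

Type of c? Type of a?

int / int returns float; sorted() returns list

float, list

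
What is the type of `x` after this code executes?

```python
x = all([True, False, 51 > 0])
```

all() returns bool

bool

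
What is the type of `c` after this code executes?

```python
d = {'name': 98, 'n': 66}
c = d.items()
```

dict.items() returns a dict_items view

dict_items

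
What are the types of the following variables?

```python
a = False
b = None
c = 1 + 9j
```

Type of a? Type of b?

a is bool; b is NoneType

bool, NoneType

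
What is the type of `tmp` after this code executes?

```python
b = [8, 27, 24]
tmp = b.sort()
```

list.sort() returns None (sorts in place)

NoneType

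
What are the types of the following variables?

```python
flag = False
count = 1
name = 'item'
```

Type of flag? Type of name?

flag is bool; name is str

bool, str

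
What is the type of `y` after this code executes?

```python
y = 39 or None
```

'or' returns first truthy value (39, int)

int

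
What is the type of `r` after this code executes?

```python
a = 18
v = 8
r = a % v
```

int % int returns int (18 % 8 = 2)

int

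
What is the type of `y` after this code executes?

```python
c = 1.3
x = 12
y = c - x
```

float - int returns float (1.3 - 12 = -10.7)

float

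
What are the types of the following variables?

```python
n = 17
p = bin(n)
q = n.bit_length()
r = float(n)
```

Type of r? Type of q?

float() returns float; int.bit_length() returns int

float, int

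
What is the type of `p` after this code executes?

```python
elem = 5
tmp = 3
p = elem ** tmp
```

int ** positive int returns int (5 ** 3 = 125)

int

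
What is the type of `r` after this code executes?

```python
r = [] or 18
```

'or' returns first truthy value (18, which is int)

int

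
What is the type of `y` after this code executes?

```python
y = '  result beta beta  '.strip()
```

str.strip() returns str

str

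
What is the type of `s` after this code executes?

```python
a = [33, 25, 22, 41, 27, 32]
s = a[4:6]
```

Slicing a list always returns a list

list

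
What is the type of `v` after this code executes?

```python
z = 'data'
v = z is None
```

'is' comparison returns bool

bool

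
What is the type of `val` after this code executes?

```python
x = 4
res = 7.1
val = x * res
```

int * float returns float (4 * 7.1 = 28.4)

float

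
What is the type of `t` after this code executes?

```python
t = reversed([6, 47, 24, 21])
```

reversed() on a list returns a list_reverseiterator

list_reverseiterator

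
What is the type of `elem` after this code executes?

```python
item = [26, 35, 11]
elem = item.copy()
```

list.copy() returns list

list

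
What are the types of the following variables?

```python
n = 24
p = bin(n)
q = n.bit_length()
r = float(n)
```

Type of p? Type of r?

bin() returns str; float() returns float

str, float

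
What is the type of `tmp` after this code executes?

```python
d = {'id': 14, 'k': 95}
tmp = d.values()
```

.values() returns a dict_values view object

dict_values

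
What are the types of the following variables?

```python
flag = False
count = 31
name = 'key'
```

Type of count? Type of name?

count is int; name is str

int, str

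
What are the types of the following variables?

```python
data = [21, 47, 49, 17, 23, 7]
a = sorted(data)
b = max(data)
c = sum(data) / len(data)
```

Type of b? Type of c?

max of ints returns int; int / int returns float

int, float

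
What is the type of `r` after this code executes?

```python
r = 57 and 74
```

'and' returns the last value when all truthy (74, which is int)

int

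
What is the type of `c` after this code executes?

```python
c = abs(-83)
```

abs() of int returns int

int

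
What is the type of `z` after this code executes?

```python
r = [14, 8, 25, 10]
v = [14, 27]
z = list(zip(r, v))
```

list(zip(...)) returns a list of tuples

list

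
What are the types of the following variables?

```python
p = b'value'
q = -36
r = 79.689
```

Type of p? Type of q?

p is bytes; q is int

bytes, int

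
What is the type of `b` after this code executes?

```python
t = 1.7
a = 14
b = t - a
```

float - int returns float (1.7 - 14 = -12.3)

float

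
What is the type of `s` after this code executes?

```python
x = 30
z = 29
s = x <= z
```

Comparison operators return bool

bool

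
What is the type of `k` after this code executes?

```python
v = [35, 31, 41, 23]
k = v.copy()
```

list.copy() returns list

list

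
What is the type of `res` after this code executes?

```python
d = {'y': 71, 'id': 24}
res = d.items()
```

dict.items() returns a dict_items view

dict_items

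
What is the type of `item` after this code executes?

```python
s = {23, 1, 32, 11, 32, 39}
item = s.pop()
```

Popping from a set of ints returns int

int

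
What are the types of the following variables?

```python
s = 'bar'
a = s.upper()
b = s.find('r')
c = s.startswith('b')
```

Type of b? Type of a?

str.find() returns int; str.upper() returns str

int, str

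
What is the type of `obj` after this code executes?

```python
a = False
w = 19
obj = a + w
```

bool + int returns int (False is 0, so 0 + 19 = 19)

int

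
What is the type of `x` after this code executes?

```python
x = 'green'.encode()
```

str.encode() returns bytes

bytes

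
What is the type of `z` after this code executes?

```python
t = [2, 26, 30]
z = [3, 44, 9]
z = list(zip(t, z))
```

list(zip(...)) returns a list of tuples

list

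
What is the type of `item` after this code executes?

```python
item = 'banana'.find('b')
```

str.find() returns int (index, or -1)

int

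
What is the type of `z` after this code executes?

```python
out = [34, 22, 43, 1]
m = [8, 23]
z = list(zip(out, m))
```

list(zip(...)) returns a list of tuples

list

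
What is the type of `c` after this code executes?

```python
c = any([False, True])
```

any() returns bool

bool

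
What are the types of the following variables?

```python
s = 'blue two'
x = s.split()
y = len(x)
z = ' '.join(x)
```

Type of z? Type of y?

str.join() returns str; len() returns int

str, int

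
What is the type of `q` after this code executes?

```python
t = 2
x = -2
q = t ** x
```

int ** negative int returns float

float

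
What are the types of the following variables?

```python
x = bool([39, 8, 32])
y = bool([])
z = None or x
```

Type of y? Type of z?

bool() returns bool; None or <bool> returns the bool

bool, bool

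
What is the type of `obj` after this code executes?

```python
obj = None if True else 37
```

Ternary: condition is True, if branch (None) taken → NoneType

NoneType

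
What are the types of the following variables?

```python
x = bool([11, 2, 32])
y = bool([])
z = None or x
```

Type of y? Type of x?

bool() returns bool; bool() returns bool

bool, bool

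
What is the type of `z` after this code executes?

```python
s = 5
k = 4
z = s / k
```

int / int always returns float in Python 3 (5 / 4 = 1.25)

float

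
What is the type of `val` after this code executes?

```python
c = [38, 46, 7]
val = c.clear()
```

list.clear() returns None

NoneType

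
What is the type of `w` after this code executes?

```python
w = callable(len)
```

callable() returns bool

bool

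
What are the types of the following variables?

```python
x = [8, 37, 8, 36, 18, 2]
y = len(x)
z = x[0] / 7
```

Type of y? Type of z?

len() returns int; int / int returns float

int, float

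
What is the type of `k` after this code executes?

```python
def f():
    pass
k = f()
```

A function with no return statement returns None

NoneType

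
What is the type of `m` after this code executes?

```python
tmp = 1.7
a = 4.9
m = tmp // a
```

float // float returns float (floor division preserves float type)

float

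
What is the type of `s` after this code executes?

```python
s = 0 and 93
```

'and' returns the first falsy value (0, which is int)

int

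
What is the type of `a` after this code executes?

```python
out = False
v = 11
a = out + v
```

bool + int returns int (False is 0, so 0 + 11 = 11)

int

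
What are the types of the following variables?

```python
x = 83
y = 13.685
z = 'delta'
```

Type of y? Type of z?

y is float; z is str

float, str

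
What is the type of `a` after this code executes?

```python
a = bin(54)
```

bin() returns str representation

str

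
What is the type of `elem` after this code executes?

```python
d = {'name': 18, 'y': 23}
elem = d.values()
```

.values() returns a dict_values view object

dict_values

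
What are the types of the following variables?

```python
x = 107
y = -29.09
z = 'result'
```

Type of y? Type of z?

y is float; z is str

float, str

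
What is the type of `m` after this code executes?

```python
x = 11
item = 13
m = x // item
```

int // int returns int (11 // 13 = 0)

int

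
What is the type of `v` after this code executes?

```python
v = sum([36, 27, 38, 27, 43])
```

sum() of ints returns int

int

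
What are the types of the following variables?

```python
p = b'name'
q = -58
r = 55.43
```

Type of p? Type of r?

p is bytes; r is float

bytes, float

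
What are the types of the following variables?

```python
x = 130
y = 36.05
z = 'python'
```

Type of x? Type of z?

x is int; z is str

int, str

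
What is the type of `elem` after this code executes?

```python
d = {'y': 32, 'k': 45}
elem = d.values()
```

.values() returns a dict_values view object

dict_values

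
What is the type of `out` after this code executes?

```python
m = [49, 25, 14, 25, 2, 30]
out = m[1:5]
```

Slicing a list always returns a list

list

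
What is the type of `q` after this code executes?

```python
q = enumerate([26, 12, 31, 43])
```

enumerate() returns an enumerate iterator object

enumerate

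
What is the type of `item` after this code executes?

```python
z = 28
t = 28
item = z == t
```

Equality comparison returns bool

bool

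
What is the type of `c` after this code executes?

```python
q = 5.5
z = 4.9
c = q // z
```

float // float returns float (floor division preserves float type)

float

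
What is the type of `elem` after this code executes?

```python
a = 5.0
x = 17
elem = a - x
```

float - int returns float (5.0 - 17 = -12.0)

float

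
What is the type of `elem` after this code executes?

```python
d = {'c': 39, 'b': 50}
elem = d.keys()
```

.keys() returns a dict_keys view object

dict_keys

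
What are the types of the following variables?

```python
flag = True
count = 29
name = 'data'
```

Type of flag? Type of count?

flag is bool; count is int

bool, int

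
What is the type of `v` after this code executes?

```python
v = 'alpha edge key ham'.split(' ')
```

str.split() returns list

list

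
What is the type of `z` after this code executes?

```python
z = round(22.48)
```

round() with no ndigits arg returns int

int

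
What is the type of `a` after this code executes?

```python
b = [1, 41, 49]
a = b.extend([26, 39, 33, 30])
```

list.extend() returns None

NoneType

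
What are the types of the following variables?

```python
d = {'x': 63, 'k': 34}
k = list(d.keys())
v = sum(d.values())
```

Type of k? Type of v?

list(...) returns list; sum of int values returns int

list, int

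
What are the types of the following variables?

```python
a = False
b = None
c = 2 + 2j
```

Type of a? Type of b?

a is bool; b is NoneType

bool, NoneType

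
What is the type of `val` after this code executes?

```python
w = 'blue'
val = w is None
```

'is' comparison returns bool

bool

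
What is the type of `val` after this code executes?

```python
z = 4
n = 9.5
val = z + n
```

int + float returns float (4 + 9.5 = 13.5)

float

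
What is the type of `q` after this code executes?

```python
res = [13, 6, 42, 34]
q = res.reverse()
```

list.reverse() returns None

NoneType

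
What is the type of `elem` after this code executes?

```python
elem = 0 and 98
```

'and' returns the first falsy value (0, which is int)

int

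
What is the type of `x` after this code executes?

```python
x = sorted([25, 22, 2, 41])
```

sorted() always returns list

list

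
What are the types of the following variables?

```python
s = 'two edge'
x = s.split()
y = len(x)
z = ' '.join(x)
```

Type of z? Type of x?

str.join() returns str; str.split() returns list

str, list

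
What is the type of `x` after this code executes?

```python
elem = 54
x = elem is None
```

'is' comparison returns bool

bool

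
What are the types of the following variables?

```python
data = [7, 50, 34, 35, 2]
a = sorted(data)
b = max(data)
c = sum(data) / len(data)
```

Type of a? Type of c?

sorted() returns list; int / int returns float

list, float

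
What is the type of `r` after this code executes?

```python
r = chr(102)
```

chr() returns str (single character)

str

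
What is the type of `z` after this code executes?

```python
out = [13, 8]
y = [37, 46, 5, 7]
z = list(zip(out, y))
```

list(zip(...)) returns a list of tuples

list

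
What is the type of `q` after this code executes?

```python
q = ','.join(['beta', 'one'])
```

str.join() returns str

str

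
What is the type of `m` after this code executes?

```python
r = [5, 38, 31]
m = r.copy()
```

list.copy() returns list

list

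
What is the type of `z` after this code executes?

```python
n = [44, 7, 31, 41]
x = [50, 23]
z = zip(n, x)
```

zip() returns a zip iterator object

zip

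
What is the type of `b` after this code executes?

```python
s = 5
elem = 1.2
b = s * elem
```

int * float returns float (5 * 1.2 = 6.0)

float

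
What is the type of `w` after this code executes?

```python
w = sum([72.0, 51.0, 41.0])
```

sum() of floats returns float

float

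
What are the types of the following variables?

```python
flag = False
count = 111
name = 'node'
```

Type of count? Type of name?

count is int; name is str

int, str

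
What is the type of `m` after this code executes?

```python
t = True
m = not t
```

'not' always returns bool

bool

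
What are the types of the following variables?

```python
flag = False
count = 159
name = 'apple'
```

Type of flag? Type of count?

flag is bool; count is int

bool, int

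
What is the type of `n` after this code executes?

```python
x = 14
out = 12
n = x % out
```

int % int returns int (14 % 12 = 2)

int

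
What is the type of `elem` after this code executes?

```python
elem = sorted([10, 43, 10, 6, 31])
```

sorted() always returns list

list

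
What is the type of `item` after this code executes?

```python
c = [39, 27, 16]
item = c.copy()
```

list.copy() returns list

list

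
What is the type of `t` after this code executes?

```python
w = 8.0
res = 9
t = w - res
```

float - int returns float (8.0 - 9 = -1.0)

float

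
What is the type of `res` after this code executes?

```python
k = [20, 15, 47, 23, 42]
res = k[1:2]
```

Slicing a list always returns a list

list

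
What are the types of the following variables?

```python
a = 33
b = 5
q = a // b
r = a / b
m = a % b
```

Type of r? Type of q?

int / int returns float; int // int returns int

float, int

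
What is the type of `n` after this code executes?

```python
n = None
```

None has type NoneType

NoneType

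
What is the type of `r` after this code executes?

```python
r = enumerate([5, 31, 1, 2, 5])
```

enumerate() returns an enumerate iterator object

enumerate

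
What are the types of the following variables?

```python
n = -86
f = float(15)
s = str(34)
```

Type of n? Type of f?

n is int; f is float

int, float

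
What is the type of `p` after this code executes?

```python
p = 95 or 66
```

'or' returns the first truthy value (95, which is int)

int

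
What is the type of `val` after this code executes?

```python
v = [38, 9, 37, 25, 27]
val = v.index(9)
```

list.index() returns int

int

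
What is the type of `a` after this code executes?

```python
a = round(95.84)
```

round() with no ndigits arg returns int

int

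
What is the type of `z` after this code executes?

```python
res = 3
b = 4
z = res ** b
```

int ** positive int returns int (3 ** 4 = 81)

int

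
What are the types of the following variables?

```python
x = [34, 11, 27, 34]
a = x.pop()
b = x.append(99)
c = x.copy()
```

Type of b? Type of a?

list.append() returns None; list.pop() returns the element (int)

NoneType, int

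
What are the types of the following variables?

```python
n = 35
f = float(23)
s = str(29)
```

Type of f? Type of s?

f is float; s is str

float, str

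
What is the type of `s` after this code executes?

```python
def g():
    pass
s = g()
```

A function with no return statement returns None

NoneType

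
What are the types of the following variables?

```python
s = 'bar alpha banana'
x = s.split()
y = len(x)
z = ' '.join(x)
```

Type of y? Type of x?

len() returns int; str.split() returns list

int, list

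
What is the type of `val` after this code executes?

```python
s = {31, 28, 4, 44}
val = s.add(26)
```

set.add() returns None (mutates in place)

NoneType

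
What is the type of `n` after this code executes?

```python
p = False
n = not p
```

'not' always returns bool

bool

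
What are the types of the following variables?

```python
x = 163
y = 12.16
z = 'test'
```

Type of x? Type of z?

x is int; z is str

int, str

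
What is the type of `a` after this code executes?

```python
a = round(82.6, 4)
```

round() with ndigits arg returns float

float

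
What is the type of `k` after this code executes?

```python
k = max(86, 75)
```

max() of ints returns int

int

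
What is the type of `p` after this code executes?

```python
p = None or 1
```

'or' with None returns the other value (1, int)

int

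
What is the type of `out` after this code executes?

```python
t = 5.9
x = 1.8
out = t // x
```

float // float returns float (floor division preserves float type)

float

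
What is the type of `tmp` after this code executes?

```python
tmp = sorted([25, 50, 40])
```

sorted() always returns list

list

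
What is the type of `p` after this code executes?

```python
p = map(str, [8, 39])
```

map() returns a map iterator object

map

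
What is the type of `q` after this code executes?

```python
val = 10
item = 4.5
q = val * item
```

int * float returns float (10 * 4.5 = 45.0)

float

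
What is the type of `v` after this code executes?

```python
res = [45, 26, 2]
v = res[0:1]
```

Slicing a list always returns a list

list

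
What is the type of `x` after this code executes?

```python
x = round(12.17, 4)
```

round() with ndigits arg returns float

float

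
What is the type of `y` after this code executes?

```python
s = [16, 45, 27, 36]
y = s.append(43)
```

list.append() returns None (mutates in place)

NoneType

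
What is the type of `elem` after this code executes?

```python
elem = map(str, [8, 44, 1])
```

map() returns a map iterator object

map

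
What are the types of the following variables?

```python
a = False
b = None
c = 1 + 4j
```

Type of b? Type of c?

b is NoneType; c is complex

NoneType, complex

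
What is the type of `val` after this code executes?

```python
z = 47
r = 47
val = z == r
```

Equality comparison returns bool

bool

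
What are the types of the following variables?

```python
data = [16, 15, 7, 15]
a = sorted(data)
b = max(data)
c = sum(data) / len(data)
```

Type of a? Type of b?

sorted() returns list; max of ints returns int

list, int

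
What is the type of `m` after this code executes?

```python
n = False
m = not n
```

'not' always returns bool

bool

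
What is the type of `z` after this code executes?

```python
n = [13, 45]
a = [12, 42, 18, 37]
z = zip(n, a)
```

zip() returns a zip iterator object

zip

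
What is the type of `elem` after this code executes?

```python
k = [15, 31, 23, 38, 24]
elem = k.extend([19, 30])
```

list.extend() returns None

NoneType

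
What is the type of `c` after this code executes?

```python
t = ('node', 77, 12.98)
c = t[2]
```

Index 2 of tuple is 12.98 which is float

float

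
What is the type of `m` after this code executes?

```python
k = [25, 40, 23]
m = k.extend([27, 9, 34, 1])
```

list.extend() returns None

NoneType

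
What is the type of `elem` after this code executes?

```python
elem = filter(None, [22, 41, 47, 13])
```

filter() returns a filter iterator object

filter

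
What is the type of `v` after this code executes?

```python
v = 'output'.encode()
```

str.encode() returns bytes

bytes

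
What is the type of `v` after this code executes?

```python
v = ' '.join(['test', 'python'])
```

str.join() returns str

str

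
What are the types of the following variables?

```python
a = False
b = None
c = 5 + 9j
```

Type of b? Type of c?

b is NoneType; c is complex

NoneType, complex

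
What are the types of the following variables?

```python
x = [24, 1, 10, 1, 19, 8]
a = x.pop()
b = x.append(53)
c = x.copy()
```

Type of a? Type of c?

list.pop() returns the element (int); list.copy() returns list

int, list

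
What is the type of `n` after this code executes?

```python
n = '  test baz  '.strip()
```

str.strip() returns str

str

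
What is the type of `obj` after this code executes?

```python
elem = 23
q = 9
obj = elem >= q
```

Comparison operators return bool

bool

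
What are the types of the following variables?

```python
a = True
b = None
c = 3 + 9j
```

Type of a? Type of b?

a is bool; b is NoneType

bool, NoneType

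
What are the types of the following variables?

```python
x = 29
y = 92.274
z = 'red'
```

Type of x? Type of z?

x is int; z is str

int, str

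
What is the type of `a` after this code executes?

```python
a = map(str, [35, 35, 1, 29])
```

map() returns a map iterator object

map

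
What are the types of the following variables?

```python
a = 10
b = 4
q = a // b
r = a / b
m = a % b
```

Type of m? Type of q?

int % int returns int; int // int returns int

int, int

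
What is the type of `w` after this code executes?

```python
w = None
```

None has type NoneType

NoneType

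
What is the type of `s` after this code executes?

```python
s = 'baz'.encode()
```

str.encode() returns bytes

bytes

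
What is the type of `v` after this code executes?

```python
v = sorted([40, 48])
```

sorted() always returns list

list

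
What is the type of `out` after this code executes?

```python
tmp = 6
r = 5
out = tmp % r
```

int % int returns int (6 % 5 = 1)

int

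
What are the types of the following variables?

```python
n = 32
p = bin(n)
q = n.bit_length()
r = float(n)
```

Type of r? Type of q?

float() returns float; int.bit_length() returns int

float, int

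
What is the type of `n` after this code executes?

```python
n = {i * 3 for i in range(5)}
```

A set comprehension {expr for x in iterable} produces a set

set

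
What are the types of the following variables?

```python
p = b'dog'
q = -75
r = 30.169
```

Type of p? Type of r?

p is bytes; r is float

bytes, float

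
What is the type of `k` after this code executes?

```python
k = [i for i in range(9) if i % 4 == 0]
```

A list comprehension [...] produces a list

list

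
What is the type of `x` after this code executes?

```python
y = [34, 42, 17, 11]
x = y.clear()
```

list.clear() returns None

NoneType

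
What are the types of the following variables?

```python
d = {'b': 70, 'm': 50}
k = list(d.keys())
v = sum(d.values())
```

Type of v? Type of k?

sum of int values returns int; list(...) returns list

int, list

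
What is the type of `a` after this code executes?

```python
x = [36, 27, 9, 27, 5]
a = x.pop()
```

list.pop() returns the popped element (int here)

int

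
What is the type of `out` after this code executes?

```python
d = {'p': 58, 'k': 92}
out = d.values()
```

.values() returns a dict_values view object

dict_values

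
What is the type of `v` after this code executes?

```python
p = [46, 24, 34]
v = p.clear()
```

list.clear() returns None

NoneType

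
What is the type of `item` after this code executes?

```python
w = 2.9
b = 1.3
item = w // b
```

float // float returns float (floor division preserves float type)

float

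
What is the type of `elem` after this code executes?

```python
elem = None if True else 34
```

Ternary: condition is True, if branch (None) taken → NoneType

NoneType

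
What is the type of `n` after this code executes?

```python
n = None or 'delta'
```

'or' with None returns the other value ('delta', str)

str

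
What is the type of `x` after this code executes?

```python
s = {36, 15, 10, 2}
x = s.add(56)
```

set.add() returns None (mutates in place)

NoneType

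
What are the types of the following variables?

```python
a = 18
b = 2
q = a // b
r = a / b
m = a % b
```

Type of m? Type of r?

int % int returns int; int / int returns float

int, float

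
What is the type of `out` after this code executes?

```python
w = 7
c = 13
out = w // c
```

int // int returns int (7 // 13 = 0)

int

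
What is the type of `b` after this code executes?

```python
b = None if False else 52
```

Ternary: condition is False, else branch (52) taken → int

int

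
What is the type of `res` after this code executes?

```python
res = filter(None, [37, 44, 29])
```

filter() returns a filter iterator object

filter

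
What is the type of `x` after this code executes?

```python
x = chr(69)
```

chr() returns str (single character)

str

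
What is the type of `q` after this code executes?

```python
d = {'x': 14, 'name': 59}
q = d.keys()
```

.keys() returns a dict_keys view object

dict_keys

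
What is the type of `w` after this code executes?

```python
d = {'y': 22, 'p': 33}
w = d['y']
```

Accessing dict[str, int] with key 'y' returns int value 22

int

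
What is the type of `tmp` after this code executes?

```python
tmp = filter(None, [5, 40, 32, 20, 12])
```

filter() returns a filter iterator object

filter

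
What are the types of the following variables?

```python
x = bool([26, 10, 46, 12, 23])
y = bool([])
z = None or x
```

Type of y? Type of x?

bool() returns bool; bool() returns bool

bool, bool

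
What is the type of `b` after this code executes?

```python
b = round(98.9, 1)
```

round() with ndigits arg returns float

float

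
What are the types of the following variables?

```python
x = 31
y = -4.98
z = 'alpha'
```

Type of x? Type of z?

x is int; z is str

int, str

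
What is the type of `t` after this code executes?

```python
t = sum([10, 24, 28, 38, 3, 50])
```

sum() of ints returns int

int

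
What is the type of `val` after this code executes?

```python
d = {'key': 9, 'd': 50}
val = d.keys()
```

.keys() returns a dict_keys view object

dict_keys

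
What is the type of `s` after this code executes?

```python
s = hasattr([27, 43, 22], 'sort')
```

hasattr() returns bool

bool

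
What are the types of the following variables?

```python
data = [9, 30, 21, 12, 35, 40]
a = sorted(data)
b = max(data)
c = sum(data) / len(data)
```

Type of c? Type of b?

int / int returns float; max of ints returns int

float, int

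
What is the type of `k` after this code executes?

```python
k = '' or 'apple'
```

'or' returns first truthy value ('apple', which is str)

str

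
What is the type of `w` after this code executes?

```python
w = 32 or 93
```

'or' returns the first truthy value (32, which is int)

int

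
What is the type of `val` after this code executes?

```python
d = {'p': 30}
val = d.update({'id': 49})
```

dict.update() returns None

NoneType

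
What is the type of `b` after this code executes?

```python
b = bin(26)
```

bin() returns str representation

str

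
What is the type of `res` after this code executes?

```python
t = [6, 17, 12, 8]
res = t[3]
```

Indexing a list of ints returns int (t[3] = 8)

int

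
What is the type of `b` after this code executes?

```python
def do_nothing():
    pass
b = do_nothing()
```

A function with no return statement returns None

NoneType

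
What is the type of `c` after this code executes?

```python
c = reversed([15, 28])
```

reversed() on a list returns a list_reverseiterator

list_reverseiterator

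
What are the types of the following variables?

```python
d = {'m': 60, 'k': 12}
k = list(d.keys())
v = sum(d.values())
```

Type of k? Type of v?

list(...) returns list; sum of int values returns int

list, int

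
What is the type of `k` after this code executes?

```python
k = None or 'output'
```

'or' with None returns the other value ('output', str)

str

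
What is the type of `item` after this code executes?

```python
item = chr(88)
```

chr() returns str (single character)

str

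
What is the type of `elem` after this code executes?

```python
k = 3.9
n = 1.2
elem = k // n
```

float // float returns float (floor division preserves float type)

float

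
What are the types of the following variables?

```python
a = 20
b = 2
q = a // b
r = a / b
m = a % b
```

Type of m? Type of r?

int % int returns int; int / int returns float

int, float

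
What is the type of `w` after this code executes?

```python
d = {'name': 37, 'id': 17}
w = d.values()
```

.values() returns a dict_values view object

dict_values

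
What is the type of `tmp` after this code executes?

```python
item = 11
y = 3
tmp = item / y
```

int / int always returns float in Python 3 (11 / 3 = 3.66667)

float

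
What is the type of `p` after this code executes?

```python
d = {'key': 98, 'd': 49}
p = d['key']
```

Accessing dict[str, int] with key 'key' returns int value 98

int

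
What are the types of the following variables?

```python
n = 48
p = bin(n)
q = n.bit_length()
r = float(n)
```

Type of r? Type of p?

float() returns float; bin() returns str

float, str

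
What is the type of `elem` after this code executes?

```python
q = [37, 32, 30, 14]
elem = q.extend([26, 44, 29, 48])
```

list.extend() returns None

NoneType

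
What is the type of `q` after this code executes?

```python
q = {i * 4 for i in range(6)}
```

A set comprehension {expr for x in iterable} produces a set

set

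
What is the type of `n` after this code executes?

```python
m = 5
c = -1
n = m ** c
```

int ** negative int returns float

float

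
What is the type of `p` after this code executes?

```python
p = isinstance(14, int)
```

isinstance() returns bool

bool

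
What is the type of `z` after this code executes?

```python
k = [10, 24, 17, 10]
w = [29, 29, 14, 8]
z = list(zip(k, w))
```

list(zip(...)) returns a list of tuples

list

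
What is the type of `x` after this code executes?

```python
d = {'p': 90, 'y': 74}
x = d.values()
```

.values() returns a dict_values view object

dict_values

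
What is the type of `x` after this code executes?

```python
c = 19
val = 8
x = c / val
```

int / int always returns float in Python 3 (19 / 8 = 2.375)

float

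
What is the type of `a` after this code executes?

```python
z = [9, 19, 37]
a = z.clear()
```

list.clear() returns None

NoneType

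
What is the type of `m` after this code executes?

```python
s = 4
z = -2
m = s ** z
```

int ** negative int returns float

float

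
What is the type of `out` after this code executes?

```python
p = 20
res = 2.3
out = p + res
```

int + float returns float (20 + 2.3 = 22.3)

float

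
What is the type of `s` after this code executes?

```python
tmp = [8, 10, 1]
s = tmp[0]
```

Indexing a list of ints returns int (tmp[0] = 8)

int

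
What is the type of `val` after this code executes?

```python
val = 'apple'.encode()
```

str.encode() returns bytes

bytes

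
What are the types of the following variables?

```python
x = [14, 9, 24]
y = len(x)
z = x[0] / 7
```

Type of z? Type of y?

int / int returns float; len() returns int

float, int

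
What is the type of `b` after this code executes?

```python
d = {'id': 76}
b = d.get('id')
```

dict.get() returns the value (int) when key is found

int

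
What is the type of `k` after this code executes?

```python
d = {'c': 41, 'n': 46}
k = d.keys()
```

.keys() returns a dict_keys view object

dict_keys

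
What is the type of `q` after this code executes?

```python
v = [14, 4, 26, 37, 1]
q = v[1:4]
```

Slicing a list always returns a list

list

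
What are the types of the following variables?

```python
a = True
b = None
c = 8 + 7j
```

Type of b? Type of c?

b is NoneType; c is complex

NoneType, complex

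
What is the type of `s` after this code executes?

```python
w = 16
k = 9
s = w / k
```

int / int always returns float in Python 3 (16 / 9 = 1.77778)

float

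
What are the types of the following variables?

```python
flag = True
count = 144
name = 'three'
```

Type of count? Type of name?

count is int; name is str

int, str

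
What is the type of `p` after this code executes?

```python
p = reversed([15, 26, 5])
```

reversed() on a list returns a list_reverseiterator

list_reverseiterator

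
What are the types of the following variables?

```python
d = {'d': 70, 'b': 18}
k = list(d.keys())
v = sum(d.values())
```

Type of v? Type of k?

sum of int values returns int; list(...) returns list

int, list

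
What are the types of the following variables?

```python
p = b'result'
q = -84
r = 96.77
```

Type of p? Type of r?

p is bytes; r is float

bytes, float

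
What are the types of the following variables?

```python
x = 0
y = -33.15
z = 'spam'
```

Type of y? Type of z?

y is float; z is str

float, str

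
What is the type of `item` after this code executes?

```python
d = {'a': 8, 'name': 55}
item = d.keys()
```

.keys() returns a dict_keys view object

dict_keys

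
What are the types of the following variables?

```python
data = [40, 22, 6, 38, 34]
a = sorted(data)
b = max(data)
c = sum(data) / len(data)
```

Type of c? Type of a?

int / int returns float; sorted() returns list

float, list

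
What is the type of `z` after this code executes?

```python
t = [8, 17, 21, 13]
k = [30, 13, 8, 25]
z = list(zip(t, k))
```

list(zip(...)) returns a list of tuples

list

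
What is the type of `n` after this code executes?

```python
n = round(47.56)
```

round() with no ndigits arg returns int

int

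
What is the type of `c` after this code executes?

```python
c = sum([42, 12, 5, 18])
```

sum() of ints returns int

int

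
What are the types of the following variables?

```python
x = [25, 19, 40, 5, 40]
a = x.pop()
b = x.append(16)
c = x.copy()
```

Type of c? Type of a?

list.copy() returns list; list.pop() returns the element (int)

list, int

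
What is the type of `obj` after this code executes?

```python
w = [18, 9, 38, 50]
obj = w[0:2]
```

Slicing a list always returns a list

list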